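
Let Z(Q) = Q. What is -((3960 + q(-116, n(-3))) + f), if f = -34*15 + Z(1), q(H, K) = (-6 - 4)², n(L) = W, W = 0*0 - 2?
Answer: -3551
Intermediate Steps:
W = -2 (W = 0 - 2 = -2)
n(L) = -2
q(H, K) = 100 (q(H, K) = (-10)² = 100)
f = -509 (f = -34*15 + 1 = -510 + 1 = -509)
-((3960 + q(-116, n(-3))) + f) = -((3960 + 100) - 509) = -(4060 - 509) = -1*3551 = -3551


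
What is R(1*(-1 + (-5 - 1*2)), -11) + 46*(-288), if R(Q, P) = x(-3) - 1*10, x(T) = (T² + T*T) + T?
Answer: -13243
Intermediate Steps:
x(T) = T + 2*T² (x(T) = (T² + T²) + T = 2*T² + T = T + 2*T²)
R(Q, P) = 5 (R(Q, P) = -3*(1 + 2*(-3)) - 1*10 = -3*(1 - 6) - 10 = -3*(-5) - 10 = 15 - 10 = 5)
R(1*(-1 + (-5 - 1*2)), -11) + 46*(-288) = 5 + 46*(-288) = 5 - 13248 = -13243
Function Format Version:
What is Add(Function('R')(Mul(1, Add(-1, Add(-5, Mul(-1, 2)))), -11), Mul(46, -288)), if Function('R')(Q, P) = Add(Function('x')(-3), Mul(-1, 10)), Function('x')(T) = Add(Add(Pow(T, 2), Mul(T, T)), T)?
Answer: -13243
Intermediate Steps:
Function('x')(T) = Add(T, Mul(2, Pow(T, 2))) (Function('x')(T) = Add(Add(Pow(T, 2), Pow(T, 2)), T) = Add(Mul(2, Pow(T, 2)), T) = Add(T, Mul(2, Pow(T, 2))))
Function('R')(Q, P) = 5 (Function('R')(Q, P) = Add(Mul(-3, Add(1, Mul(2, -3))), Mul(-1, 10)) = Add(Mul(-3, Add(1, -6)), -10) = Add(Mul(-3, -5), -10) = Add(15, -10) = 5)
Add(Function('R')(Mul(1, Add(-1, Add(-5, Mul(-1, 2)))), -11), Mul(46, -288)) = Add(5, Mul(46, -288)) = Add(5, -13248) = -13243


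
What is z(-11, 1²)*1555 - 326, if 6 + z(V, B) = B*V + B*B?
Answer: -25206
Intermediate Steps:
z(V, B) = -6 + B² + B*V (z(V, B) = -6 + (B*V + B*B) = -6 + (B*V + B²) = -6 + (B² + B*V) = -6 + B² + B*V)
z(-11, 1²)*1555 - 326 = (-6 + (1²)² + 1²*(-11))*1555 - 326 = (-6 + 1² + 1*(-11))*1555 - 326 = (-6 + 1 - 11)*1555 - 326 = -16*1555 - 326 = -24880 - 326 = -25206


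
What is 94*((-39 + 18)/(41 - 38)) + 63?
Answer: -595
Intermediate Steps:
94*((-39 + 18)/(41 - 38)) + 63 = 94*(-21/3) + 63 = 94*(-21*1/3) + 63 = 94*(-7) + 63 = -658 + 63 = -595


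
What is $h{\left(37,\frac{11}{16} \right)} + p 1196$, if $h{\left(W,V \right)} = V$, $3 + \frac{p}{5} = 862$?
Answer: $\frac{82189131}{16} \approx 5.1368 \cdot 10^{6}$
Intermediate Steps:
$p = 4295$ ($p = -15 + 5 \cdot 862 = -15 + 4310 = 4295$)
$h{\left(37,\frac{11}{16} \right)} + p 1196 = \frac{11}{16} + 4295 \cdot 1196 = 11 \cdot \frac{1}{16} + 5136820 = \frac{11}{16} + 5136820 = \frac{82189131}{16}$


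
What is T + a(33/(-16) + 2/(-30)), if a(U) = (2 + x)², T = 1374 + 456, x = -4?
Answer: 1834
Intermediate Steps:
T = 1830
a(U) = 4 (a(U) = (2 - 4)² = (-2)² = 4)
T + a(33/(-16) + 2/(-30)) = 1830 + 4 = 1834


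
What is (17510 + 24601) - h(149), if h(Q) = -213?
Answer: 42324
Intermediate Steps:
(17510 + 24601) - h(149) = (17510 + 24601) - 1*(-213) = 42111 + 213 = 42324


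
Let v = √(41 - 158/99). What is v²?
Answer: 3901/99 ≈ 39.404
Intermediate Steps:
v = √42911/33 (v = √(41 - 158*1/99) = √(41 - 158/99) = √(3901/99) = √42911/33 ≈ 6.2773)
v² = (√42911/33)² = 3901/99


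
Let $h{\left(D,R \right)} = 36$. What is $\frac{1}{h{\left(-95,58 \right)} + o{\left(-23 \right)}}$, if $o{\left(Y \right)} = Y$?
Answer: $\frac{1}{13} \approx 0.076923$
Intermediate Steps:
$\frac{1}{h{\left(-95,58 \right)} + o{\left(-23 \right)}} = \frac{1}{36 - 23} = \frac{1}{13}$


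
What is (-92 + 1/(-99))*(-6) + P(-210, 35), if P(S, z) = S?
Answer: 11288/33 ≈ 342.06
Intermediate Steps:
(-92 + 1/(-99))*(-6) + P(-210, 35) = (-92 + 1/(-99))*(-6) - 210 = (-92 - 1/99)*(-6) - 210 = -9109/99*(-6) - 210 = 18218/33 - 210 = 11288/33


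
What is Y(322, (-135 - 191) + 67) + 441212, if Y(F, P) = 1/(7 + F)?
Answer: 145158749/329 ≈ 4.4121e+5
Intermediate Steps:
Y(322, (-135 - 191) + 67) + 441212 = 1/(7 + 322) + 441212 = 1/329 + 441212 = 145158749/329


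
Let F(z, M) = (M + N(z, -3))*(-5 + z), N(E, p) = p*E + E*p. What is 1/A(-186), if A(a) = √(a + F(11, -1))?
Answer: -I*√3/42 ≈ -0.041239*I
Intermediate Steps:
N(E, p) = 2*E*p (N(E, p) = E*p + E*p = 2*E*p)
F(z, M) = (-5 + z)*(M - 6*z) (F(z, M) = (M + 2*z*(-3))*(-5 + z) = (M - 6*z)*(-5 + z) = (-5 + z)*(M - 6*z))
A(a) = √(-402 + a) (A(a) = √(a + (-6*11² - 5*(-1) + 30*11 - 1*11)) = √(a + (-6*121 + 5 + 330 - 11)) = √(a + (-726 + 5 + 330 - 11)) = √(a - 402) = √(-402 + a))
1/A(-186) = 1/(√(-402 - 186)) = 1/(√(-588)) = 1/(14*I*√3) = -I*√3/42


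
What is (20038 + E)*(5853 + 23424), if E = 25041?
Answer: 1319777883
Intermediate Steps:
(20038 + E)*(5853 + 23424) = (20038 + 25041)*(5853 + 23424) = 45079*29277 = 1319777883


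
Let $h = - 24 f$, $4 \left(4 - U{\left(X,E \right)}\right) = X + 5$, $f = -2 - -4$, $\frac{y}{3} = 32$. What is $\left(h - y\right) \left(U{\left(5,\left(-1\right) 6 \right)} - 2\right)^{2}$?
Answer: $-36$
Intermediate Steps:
$y = 96$ ($y = 3 \cdot 32 = 96$)
$f = 2$ ($f = -2 + 4 = 2$)
$U{\left(X,E \right)} = \frac{11}{4} - \frac{X}{4}$ ($U{\left(X,E \right)} = 4 - \frac{X + 5}{4} = 4 - \frac{5 + X}{4} = 4 - \left(\frac{5}{4} + \frac{X}{4}\right) = \frac{11}{4} - \frac{X}{4}$)
$h = -48$ ($h = \left(-24\right) 2 = -48$)
$\left(h - y\right) \left(U{\left(5,\left(-1\right) 6 \right)} - 2\right)^{2} = \left(-48 - 96\right) \left(\left(\frac{11}{4} - \frac{5}{4}\right) - 2\right)^{2} = - 144 \left(\frac{3}{2} - 2\right)^{2} = - 144 \left(- \frac{1}{2}\right)^{2} = \left(-144\right) \frac{1}{4} = -36$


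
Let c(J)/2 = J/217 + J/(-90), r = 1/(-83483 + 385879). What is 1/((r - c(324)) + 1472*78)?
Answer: 328099660/37672473118157 ≈ 8.7093e-6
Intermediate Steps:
r = 1/302396 ≈ 3.3069e-6
c(J) = -127*J/9765 (c(J) = 2*(J/217 + J/(-90)) = 2*(J*(1/217) + J*(-1/90)) = 2*(J/217 - J/90) = 2*(-127*J/19530) = -127*J/9765)
1/((r - c(324)) + 1472*78) = 1/((1/302396 - (-127)*324/9765) + 1472*78) = 1/((1/302396 - 1*(-4572/1085)) + 114816) = 1/((1/302396 + 4572/1085) + 114816) = 1/(1382555597/328099660 + 114816) = 1/(37672473118157/328099660) = 328099660/37672473118157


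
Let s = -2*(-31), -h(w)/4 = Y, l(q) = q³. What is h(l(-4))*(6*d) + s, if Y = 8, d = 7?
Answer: -1282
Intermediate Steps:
h(w) = -32 (h(w) = -4*8 = -32)
s = 62
h(l(-4))*(6*d) + s = -192*7 + 62 = -32*42 + 62 = -1344 + 62 = -1282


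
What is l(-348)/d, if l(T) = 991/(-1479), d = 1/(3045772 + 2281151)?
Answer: -60677939/17 ≈ -3.5693e+6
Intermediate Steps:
d = 1/5326923 ≈ 1.8773e-7
l(T) = -991/1479 (l(T) = 991*(-1/1479) = -991/1479)
l(-348)/d = -991/(1479*1/5326923) = -991/1479*5326923 = -60677939/17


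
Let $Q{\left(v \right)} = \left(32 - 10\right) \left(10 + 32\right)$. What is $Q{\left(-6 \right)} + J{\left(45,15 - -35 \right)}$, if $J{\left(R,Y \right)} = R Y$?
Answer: $3174$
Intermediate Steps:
$Q{\left(v \right)} = 924$ ($Q{\left(v \right)} = 22 \cdot 42 = 924$)
$Q{\left(-6 \right)} + J{\left(45,15 - -35 \right)} = 924 + 45 \left(15 - -35\right) = 924 + 45 \left(15 + 35\right) = 924 + 45 \cdot 50 = 924 + 2250 = 3174$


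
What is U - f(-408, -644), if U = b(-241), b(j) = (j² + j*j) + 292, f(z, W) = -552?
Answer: 117006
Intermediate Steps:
b(j) = 292 + 2*j² (b(j) = (j² + j²) + 292 = 2*j² + 292 = 292 + 2*j²)
U = 116454 (U = 292 + 2*(-241)² = 292 + 2*58081 = 292 + 116162 = 116454)
U - f(-408, -644) = 116454 - 1*(-552) = 116454 + 552 = 117006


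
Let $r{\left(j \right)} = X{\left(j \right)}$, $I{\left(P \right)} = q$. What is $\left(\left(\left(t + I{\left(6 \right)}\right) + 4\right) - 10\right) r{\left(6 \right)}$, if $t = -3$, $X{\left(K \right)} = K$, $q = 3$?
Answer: $-36$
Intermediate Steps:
$I{\left(P \right)} = 3$
$r{\left(j \right)} = j$
$\left(\left(\left(t + I{\left(6 \right)}\right) + 4\right) - 10\right) r{\left(6 \right)} = \left(\left(\left(-3 + 3\right) + 4\right) - 10\right) 6 = \left(\left(0 + 4\right) - 10\right) 6 = \left(4 - 10\right) 6 = \left(-6\right) 6 = -36$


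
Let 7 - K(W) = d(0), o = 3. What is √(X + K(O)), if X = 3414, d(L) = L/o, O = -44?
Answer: √3421 ≈ 58.489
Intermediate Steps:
d(L) = L/3
K(W) = 7 (K(W) = 7 - 0/3 = 7 - 1*0 = 7 + 0 = 7)
√(X + K(O)) = √(3414 + 7) = √3421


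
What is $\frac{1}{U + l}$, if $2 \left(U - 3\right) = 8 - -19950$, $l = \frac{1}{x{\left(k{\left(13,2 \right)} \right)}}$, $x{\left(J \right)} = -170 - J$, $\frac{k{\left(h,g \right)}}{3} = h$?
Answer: $\frac{209}{2086237} \approx 0.00010018$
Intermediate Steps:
$k{\left(h,g \right)} = 3 h$
$l = - \frac{1}{209}$ ($l = \frac{1}{-170 - 3 \cdot 13} = \frac{1}{-170 - 39} = \frac{1}{-209} = - \frac{1}{209} \approx -0.0047847$)
$U = 9982$ ($U = 3 + \frac{8 - -19950}{2} = 3 + \frac{8 + 19950}{2} = 3 + \frac{1}{2} \cdot 19958 = 3 + 9979 = 9982$)
$\frac{1}{U + l} = \frac{1}{9982 - \frac{1}{209}} = \frac{1}{\frac{2086237}{209}} = \frac{209}{2086237}$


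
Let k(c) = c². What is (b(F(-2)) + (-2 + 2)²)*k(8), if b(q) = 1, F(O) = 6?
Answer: 64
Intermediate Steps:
(b(F(-2)) + (-2 + 2)²)*k(8) = (1 + (-2 + 2)²)*8² = (1 + 0²)*64 = (1 + 0)*64 = 1*64 = 64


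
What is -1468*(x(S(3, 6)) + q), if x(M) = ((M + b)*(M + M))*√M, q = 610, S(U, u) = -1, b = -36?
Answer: -895480 - 108632*I ≈ -8.9548e+5 - 1.0863e+5*I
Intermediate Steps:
x(M) = 2*M^(3/2)*(-36 + M) (x(M) = ((M - 36)*(M + M))*√M = ((-36 + M)*(2*M))*√M = (2*M*(-36 + M))*√M = 2*M^(3/2)*(-36 + M))
-1468*(x(S(3, 6)) + q) = -1468*(2*(-1)^(3/2)*(-36 - 1) + 610) = -1468*(2*(-I)*(-37) + 610) = -1468*(74*I + 610) = -1468*(610 + 74*I) = -895480 - 108632*I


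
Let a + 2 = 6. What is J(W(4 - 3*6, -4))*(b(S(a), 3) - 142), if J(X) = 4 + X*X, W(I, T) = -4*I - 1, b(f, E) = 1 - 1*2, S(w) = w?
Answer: -433147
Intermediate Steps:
a = 4 (a = -2 + 6 = 4)
b(f, E) = -1 (b(f, E) = 1 - 2 = -1)
W(I, T) = -1 - 4*I
J(X) = 4 + X**2
J(W(4 - 3*6, -4))*(b(S(a), 3) - 142) = (4 + (-1 - 4*(4 - 3*6))**2)*(-1 - 142) = (4 + (-1 - 4*(4 - 18))**2)*(-143) = (4 + (-1 - 4*(-14))**2)*(-143) = (4 + (-1 + 56)**2)*(-143) = (4 + 55**2)*(-143) = (4 + 3025)*(-143) = 3029*(-143) = -433147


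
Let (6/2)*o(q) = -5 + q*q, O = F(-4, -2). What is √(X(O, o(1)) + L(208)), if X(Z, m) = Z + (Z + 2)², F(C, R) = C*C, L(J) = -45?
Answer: √295 ≈ 17.176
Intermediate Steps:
F(C, R) = C²
O = 16 (O = (-4)² = 16)
o(q) = -5/3 + q²/3 (o(q) = (-5 + q*q)/3 = (-5 + q²)/3 = -5/3 + q²/3)
X(Z, m) = Z + (2 + Z)²
√(X(O, o(1)) + L(208)) = √((16 + (2 + 16)²) - 45) = √((16 + 18²) - 45) = √((16 + 324) - 45) = √(340 - 45) = √295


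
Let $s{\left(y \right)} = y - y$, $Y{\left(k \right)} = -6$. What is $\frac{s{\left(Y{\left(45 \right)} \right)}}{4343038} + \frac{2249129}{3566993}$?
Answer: $\frac{2249129}{3566993} \approx 0.63054$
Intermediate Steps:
$s{\left(y \right)} = 0$
$\frac{s{\left(Y{\left(45 \right)} \right)}}{4343038} + \frac{2249129}{3566993} = \frac{0}{4343038} + \frac{2249129}{3566993} = 0 \cdot \frac{1}{4343038} + 2249129 \cdot \frac{1}{3566993} = 0 + \frac{2249129}{3566993} = \frac{2249129}{3566993}$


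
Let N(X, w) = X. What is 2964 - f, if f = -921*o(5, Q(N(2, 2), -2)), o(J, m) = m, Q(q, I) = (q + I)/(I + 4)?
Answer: 2964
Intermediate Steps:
Q(q, I) = (I + q)/(4 + I)
f = 0 (f = -921*(-2 + 2)/(4 - 2) = -921*0/2 = -921*0 = 0)
2964 - f = 2964 - 1*0 = 2964 + 0 = 2964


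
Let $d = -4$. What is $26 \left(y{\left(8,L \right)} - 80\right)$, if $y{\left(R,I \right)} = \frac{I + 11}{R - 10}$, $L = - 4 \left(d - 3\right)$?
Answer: $-2587$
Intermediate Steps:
$L = 28$ ($L = - 4 \left(-4 - 3\right) = \left(-4\right) \left(-7\right) = 28$)
$y{\left(R,I \right)} = \frac{11 + I}{-10 + R}$
$26 \left(y{\left(8,L \right)} - 80\right) = 26 \left(\frac{11 + 28}{-10 + 8} - 80\right) = 26 \left(\frac{1}{-2} \cdot 39 - 80\right) = 26 \left(\left(- \frac{1}{2}\right) 39 - 80\right) = 26 \left(- \frac{39}{2} - 80\right) = 26 \left(- \frac{199}{2}\right) = -2587$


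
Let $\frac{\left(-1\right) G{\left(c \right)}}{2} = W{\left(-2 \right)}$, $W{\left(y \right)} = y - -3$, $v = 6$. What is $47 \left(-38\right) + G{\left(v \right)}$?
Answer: $-1788$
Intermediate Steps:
$W{\left(y \right)} = 3 + y$ ($W{\left(y \right)} = y + 3 = 3 + y$)
$G{\left(c \right)} = -2$ ($G{\left(c \right)} = - 2 \left(3 - 2\right) = \left(-2\right) 1 = -2$)
$47 \left(-38\right) + G{\left(v \right)} = 47 \left(-38\right) - 2 = -1786 - 2 = -1788$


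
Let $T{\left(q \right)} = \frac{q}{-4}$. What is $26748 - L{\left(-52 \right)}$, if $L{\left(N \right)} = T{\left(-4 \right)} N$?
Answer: $26800$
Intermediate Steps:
$T{\left(q \right)} = - \frac{q}{4}$ ($T{\left(q \right)} = q \left(- \frac{1}{4}\right) = - \frac{q}{4}$)
$L{\left(N \right)} = N$ ($L{\left(N \right)} = \left(- \frac{1}{4}\right) \left(-4\right) N = 1 N = N$)
$26748 - L{\left(-52 \right)} = 26748 - -52 = 26748 + 52 = 26800$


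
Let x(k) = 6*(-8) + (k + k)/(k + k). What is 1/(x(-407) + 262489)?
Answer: 1/262442 ≈ 3.8104e-6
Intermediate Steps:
x(k) = -47 (x(k) = -48 + (2*k)/((2*k)) = -48 + (2*k)*(1/(2*k)) = -48 + 1 = -47)
1/(x(-407) + 262489) = 1/(-47 + 262489) = 1/262442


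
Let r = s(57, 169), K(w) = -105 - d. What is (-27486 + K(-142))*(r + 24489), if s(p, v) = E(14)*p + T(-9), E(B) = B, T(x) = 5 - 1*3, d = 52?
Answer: -699063827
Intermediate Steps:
T(x) = 2 (T(x) = 5 - 3 = 2)
K(w) = -157 (K(w) = -105 - 1*52 = -105 - 52 = -157)
s(p, v) = 2 + 14*p (s(p, v) = 14*p + 2 = 2 + 14*p)
r = 800 (r = 2 + 14*57 = 2 + 798 = 800)
(-27486 + K(-142))*(r + 24489) = (-27486 - 157)*(800 + 24489) = -27643*25289 = -699063827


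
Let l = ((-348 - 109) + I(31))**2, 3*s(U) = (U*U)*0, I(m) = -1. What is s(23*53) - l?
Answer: -209764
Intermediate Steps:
s(U) = 0 (s(U) = ((U*U)*0)/3 = (U**2*0)/3 = (1/3)*0 = 0)
l = 209764 (l = ((-348 - 109) - 1)**2 = (-457 - 1)**2 = (-458)**2 = 209764)
s(23*53) - l = 0 - 1*209764 = 0 - 209764 = -209764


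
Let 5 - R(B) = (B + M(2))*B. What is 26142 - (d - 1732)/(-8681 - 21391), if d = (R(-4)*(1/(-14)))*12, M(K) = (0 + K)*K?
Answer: 2751491707/105252 ≈ 26142.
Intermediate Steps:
M(K) = K² (M(K) = K*K = K²)
R(B) = 5 - B*(4 + B) (R(B) = 5 - (B + 2²)*B = 5 - (B + 4)*B = 5 - (4 + B)*B = 5 - B*(4 + B))
d = -30/7 (d = ((5 - 1*(-4)² - 4*(-4))*(1/(-14)))*12 = ((5 - 1*16 + 16)*(1*(-1/14)))*12 = ((5 - 16 + 16)*(-1/14))*12 = (5*(-1/14))*12 = -5/14*12 = -30/7 ≈ -4.2857)
26142 - (d - 1732)/(-8681 - 21391) = 26142 - (-30/7 - 1732)/(-8681 - 21391) = 26142 - (-12154)/(7*(-30072)) = 26142 - (-12154)*(-1)/(7*30072) = 26142 - 1*6077/105252 = 26142 - 6077/105252 = 2751491707/105252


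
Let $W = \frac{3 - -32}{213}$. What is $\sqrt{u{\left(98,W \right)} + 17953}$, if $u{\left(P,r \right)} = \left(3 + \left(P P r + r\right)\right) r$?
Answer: $\frac{\sqrt{826298147}}{213} \approx 134.95$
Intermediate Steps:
$W = \frac{35}{213}$ ($W = \left(3 + 32\right) \frac{1}{213} = 35 \cdot \frac{1}{213} = \frac{35}{213} \approx 0.16432$)
$u{\left(P,r \right)} = r \left(3 + r + r P^{2}\right)$ ($u{\left(P,r \right)} = \left(3 + \left(P^{2} r + r\right)\right) r = \left(3 + \left(r P^{2} + r\right)\right) r = \left(3 + \left(r + r P^{2}\right)\right) r = \left(3 + r + r P^{2}\right) r = r \left(3 + r + r P^{2}\right)$)
$\sqrt{u{\left(98,W \right)} + 17953} = \sqrt{\frac{35 \left(3 + \frac{35}{213} + \frac{35 \cdot 98^{2}}{213}\right)}{213} + 17953} = \sqrt{\frac{35 \left(3 + \frac{35}{213} + \frac{35}{213} \cdot 9604\right)}{213} + 17953} = \sqrt{\frac{35 \left(3 + \frac{35}{213} + \frac{336140}{213}\right)}{213} + 17953} = \sqrt{\frac{35}{213} \cdot \frac{336814}{213} + 17953} = \sqrt{\frac{11788490}{45369} + 17953} = \sqrt{\frac{826298147}{45369}} = \frac{\sqrt{826298147}}{213}$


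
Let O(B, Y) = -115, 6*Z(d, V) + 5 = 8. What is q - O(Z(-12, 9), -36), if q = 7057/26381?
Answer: 3040872/26381 ≈ 115.27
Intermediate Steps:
Z(d, V) = ½ (Z(d, V) = -⅚ + (⅙)*8 = -⅚ + 4/3 = ½)
q = 7057/26381 (q = 7057*(1/26381) = 7057/26381 ≈ 0.26750)
q - O(Z(-12, 9), -36) = 7057/26381 - 1*(-115) = 7057/26381 + 115 = 3040872/26381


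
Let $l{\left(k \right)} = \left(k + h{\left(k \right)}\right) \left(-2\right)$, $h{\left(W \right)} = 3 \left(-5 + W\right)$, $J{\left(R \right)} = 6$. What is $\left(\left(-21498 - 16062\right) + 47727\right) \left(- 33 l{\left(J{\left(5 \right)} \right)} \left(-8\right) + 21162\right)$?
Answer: $166840470$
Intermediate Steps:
$h{\left(W \right)} = -15 + 3 W$
$l{\left(k \right)} = 30 - 8 k$ ($l{\left(k \right)} = \left(k + \left(-15 + 3 k\right)\right) \left(-2\right) = \left(-15 + 4 k\right) \left(-2\right) = 30 - 8 k$)
$\left(\left(-21498 - 16062\right) + 47727\right) \left(- 33 l{\left(J{\left(5 \right)} \right)} \left(-8\right) + 21162\right) = \left(\left(-21498 - 16062\right) + 47727\right) \left(- 33 \left(30 - 48\right) \left(-8\right) + 21162\right) = \left(-37560 + 47727\right) \left(\left(-33\right) \left(-18\right) \left(-8\right) + 21162\right) = 10167 \left(594 \left(-8\right) + 21162\right) = 10167 \left(-4752 + 21162\right) = 10167 \cdot 16410 = 166840470$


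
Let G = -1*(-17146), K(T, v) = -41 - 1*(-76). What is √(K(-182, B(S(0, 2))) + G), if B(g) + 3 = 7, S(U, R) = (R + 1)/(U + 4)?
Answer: 3*√1909 ≈ 131.08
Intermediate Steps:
S(U, R) = (1 + R)/(4 + U)
B(g) = 4 (B(g) = -3 + 7 = 4)
K(T, v) = 35 (K(T, v) = -41 + 76 = 35)
G = 17146
√(K(-182, B(S(0, 2))) + G) = √(35 + 17146) = √17181 = 3*√1909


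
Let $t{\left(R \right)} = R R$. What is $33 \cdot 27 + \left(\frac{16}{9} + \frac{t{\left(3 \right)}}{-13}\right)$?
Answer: $\frac{104374}{117} \approx 892.09$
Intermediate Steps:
$t{\left(R \right)} = R^{2}$
$33 \cdot 27 + \left(\frac{16}{9} + \frac{t{\left(3 \right)}}{-13}\right) = 33 \cdot 27 + \left(\frac{16}{9} + \frac{3^{2}}{-13}\right) = 891 + \left(16 \cdot \frac{1}{9} + 9 \left(- \frac{1}{13}\right)\right) = 891 + \left(\frac{16}{9} - \frac{9}{13}\right) = 891 + \frac{127}{117} = \frac{104374}{117}$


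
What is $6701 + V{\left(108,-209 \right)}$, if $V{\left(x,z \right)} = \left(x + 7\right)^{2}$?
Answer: $19926$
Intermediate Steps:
$V{\left(x,z \right)} = \left(7 + x\right)^{2}$
$6701 + V{\left(108,-209 \right)} = 6701 + \left(7 + 108\right)^{2} = 6701 + 115^{2} = 6701 + 13225 = 19926$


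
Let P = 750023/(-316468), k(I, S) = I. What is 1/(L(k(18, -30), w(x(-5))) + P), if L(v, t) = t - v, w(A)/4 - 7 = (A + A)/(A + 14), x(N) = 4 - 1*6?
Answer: 949404/5978099 ≈ 0.15881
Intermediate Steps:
x(N) = -2 (x(N) = 4 - 6 = -2)
P = -750023/316468 (P = 750023*(-1/316468) = -750023/316468 ≈ -2.3700)
w(A) = 28 + 8*A/(14 + A) (w(A) = 28 + 4*((A + A)/(A + 14)) = 28 + 4*((2*A)/(14 + A)) = 28 + 4*(2*A/(14 + A)) = 28 + 8*A/(14 + A))
1/(L(k(18, -30), w(x(-5))) + P) = 1/((4*(98 + 9*(-2))/(14 - 2) - 1*18) - 750023/316468) = 1/((4*(98 - 18)/12 - 18) - 750023/316468) = 1/((4*(1/12)*80 - 18) - 750023/316468) = 1/((80/3 - 18) - 750023/316468) = 1/(26/3 - 750023/316468) = 1/(5978099/949404) = 949404/5978099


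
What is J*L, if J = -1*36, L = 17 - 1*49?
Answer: 1152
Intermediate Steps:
L = -32 (L = 17 - 49 = -32)
J = -36
J*L = -36*(-32) = 1152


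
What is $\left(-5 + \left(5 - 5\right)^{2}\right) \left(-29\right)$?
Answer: $145$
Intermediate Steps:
$\left(-5 + \left(5 - 5\right)^{2}\right) \left(-29\right) = \left(-5 + 0^{2}\right) \left(-29\right) = \left(-5 + 0\right) \left(-29\right) = \left(-5\right) \left(-29\right) = 145$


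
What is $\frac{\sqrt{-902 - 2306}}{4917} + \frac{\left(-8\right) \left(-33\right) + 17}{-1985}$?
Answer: $- \frac{281}{1985} + \frac{2 i \sqrt{802}}{4917} \approx -0.14156 + 0.011519 i$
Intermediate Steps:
$\frac{\sqrt{-902 - 2306}}{4917} + \frac{\left(-8\right) \left(-33\right) + 17}{-1985} = \sqrt{-3208} \cdot \frac{1}{4917} + \left(264 + 17\right) \left(- \frac{1}{1985}\right) = 2 i \sqrt{802} \cdot \frac{1}{4917} + 281 \left(- \frac{1}{1985}\right) = \frac{2 i \sqrt{802}}{4917} - \frac{281}{1985} = - \frac{281}{1985} + \frac{2 i \sqrt{802}}{4917}$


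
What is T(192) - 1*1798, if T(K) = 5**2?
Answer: -1773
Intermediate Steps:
T(K) = 25
T(192) - 1*1798 = 25 - 1*1798 = 25 - 1798 = -1773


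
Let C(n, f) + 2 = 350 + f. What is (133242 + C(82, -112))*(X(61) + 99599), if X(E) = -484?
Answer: 13229671970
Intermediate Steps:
C(n, f) = 348 + f (C(n, f) = -2 + (350 + f) = 348 + f)
(133242 + C(82, -112))*(X(61) + 99599) = (133242 + (348 - 112))*(-484 + 99599) = (133242 + 236)*99115 = 133478*99115 = 13229671970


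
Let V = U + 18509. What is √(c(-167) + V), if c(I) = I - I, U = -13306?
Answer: 11*√43 ≈ 72.132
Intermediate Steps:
c(I) = 0
V = 5203 (V = -13306 + 18509 = 5203)
√(c(-167) + V) = √(0 + 5203) = √5203 = 11*√43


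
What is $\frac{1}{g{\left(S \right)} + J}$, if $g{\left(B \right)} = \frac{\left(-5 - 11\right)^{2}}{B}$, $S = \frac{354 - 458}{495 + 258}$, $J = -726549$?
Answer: $- \frac{13}{9469233} \approx -1.3729 \cdot 10^{-6}$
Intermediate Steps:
$S = - \frac{104}{753} \approx -0.13811$
$g{\left(B \right)} = \frac{256}{B}$ ($g{\left(B \right)} = \frac{\left(-16\right)^{2}}{B} = \frac{256}{B}$)
$\frac{1}{g{\left(S \right)} + J} = \frac{1}{\frac{256}{- \frac{104}{753}} - 726549} = \frac{1}{256 \left(- \frac{753}{104}\right) - 726549} = \frac{1}{- \frac{24096}{13} - 726549} = \frac{1}{- \frac{9469233}{13}} = - \frac{13}{9469233}$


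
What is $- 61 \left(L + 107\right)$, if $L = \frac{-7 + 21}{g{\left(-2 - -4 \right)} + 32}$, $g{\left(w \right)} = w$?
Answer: $- \frac{111386}{17} \approx -6552.1$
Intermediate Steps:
$L = \frac{7}{17}$ ($L = \frac{-7 + 21}{\left(-2 - -4\right) + 32} = \frac{14}{\left(-2 + 4\right) + 32} = \frac{14}{2 + 32} = \frac{14}{34} = 14 \cdot \frac{1}{34} = \frac{7}{17} \approx 0.41176$)
$- 61 \left(L + 107\right) = - 61 \left(\frac{7}{17} + 107\right) = \left(-61\right) \frac{1826}{17} = - \frac{111386}{17}$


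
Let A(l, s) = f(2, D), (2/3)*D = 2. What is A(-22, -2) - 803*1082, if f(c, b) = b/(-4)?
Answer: -3475387/4 ≈ -8.6885e+5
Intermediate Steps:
D = 3 (D = (3/2)*2 = 3)
f(c, b) = -b/4 (f(c, b) = b*(-¼) = -b/4)
A(l, s) = -¾ (A(l, s) = -¼*3 = -¾)
A(-22, -2) - 803*1082 = -¾ - 803*1082 = -¾ - 868846 = -3475387/4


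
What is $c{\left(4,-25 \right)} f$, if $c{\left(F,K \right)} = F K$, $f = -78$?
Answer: $7800$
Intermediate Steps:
$c{\left(4,-25 \right)} f = 4 \left(-25\right) \left(-78\right) = \left(-100\right) \left(-78\right) = 7800$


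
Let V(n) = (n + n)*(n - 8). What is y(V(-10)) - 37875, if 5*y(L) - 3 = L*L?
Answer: -59772/5 ≈ -11954.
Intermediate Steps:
V(n) = 2*n*(-8 + n) (V(n) = (2*n)*(-8 + n) = 2*n*(-8 + n))
y(L) = 3/5 + L**2/5 (y(L) = 3/5 + (L*L)/5 = 3/5 + L**2/5)
y(V(-10)) - 37875 = (3/5 + (2*(-10)*(-8 - 10))**2/5) - 37875 = (3/5 + (2*(-10)*(-18))**2/5) - 37875 = (3/5 + (1/5)*360**2) - 37875 = (3/5 + (1/5)*129600) - 37875 = (3/5 + 25920) - 37875 = 129603/5 - 37875 = -59772/5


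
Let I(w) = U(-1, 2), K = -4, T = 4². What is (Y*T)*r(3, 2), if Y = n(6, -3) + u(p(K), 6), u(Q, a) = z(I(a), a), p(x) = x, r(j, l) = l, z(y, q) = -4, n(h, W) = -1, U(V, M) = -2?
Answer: -160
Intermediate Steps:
T = 16
I(w) = -2
u(Q, a) = -4
Y = -5 (Y = -1 - 4 = -5)
(Y*T)*r(3, 2) = -5*16*2 = -80*2 = -160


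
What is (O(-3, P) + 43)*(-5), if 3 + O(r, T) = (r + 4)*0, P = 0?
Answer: -200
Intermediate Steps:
O(r, T) = -3 (O(r, T) = -3 + (r + 4)*0 = -3 + (4 + r)*0 = -3 + 0 = -3)
(O(-3, P) + 43)*(-5) = (-3 + 43)*(-5) = 40*(-5) = -200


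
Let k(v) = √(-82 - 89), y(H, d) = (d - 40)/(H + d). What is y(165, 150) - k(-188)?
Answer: 22/63 - 3*I*√19 ≈ 0.34921 - 13.077*I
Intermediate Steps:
y(H, d) = (-40 + d)/(H + d)
k(v) = 3*I*√19 (k(v) = √(-171) = 3*I*√19)
y(165, 150) - k(-188) = (-40 + 150)/(165 + 150) - 3*I*√19 = 110/315 - 3*I*√19 = (1/315)*110 - 3*I*√19 = 22/63 - 3*I*√19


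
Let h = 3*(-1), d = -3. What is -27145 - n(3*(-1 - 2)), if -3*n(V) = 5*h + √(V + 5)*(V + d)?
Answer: -27150 - 8*I ≈ -27150.0 - 8.0*I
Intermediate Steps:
h = -3
n(V) = 5 - √(5 + V)*(-3 + V)/3 (n(V) = -(5*(-3) + √(V + 5)*(V - 3))/3 = -(-15 + √(5 + V)*(-3 + V))/3 = 5 - √(5 + V)*(-3 + V)/3)
-27145 - n(3*(-1 - 2)) = -27145 - (5 + √(5 + 3*(-1 - 2)) - 3*(-1 - 2)*√(5 + 3*(-1 - 2))/3) = -27145 - (5 + √(5 + 3*(-3)) - 3*(-3)*√(5 + 3*(-3))/3) = -27145 - (5 + √(5 - 9) - ⅓*(-9)*√(5 - 9)) = -27145 - (5 + √(-4) - ⅓*(-9)*√(-4)) = -27145 - (5 + 2*I - ⅓*(-9)*2*I) = -27145 - (5 + 2*I + 6*I) = -27145 - (5 + 8*I) = -27145 + (-5 - 8*I) = -27150 - 8*I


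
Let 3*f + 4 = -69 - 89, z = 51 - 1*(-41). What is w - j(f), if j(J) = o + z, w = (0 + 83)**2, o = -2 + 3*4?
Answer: 6787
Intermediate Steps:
z = 92 (z = 51 + 41 = 92)
o = 10 (o = -2 + 12 = 10)
w = 6889 (w = 83**2 = 6889)
f = -54 (f = -4/3 + (-69 - 89)/3 = -4/3 + (1/3)*(-158) = -4/3 - 158/3 = -54)
j(J) = 102 (j(J) = 10 + 92 = 102)
w - j(f) = 6889 - 1*102 = 6889 - 102 = 6787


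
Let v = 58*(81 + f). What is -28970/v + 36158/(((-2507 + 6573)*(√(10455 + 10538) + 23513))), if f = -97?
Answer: 72679631738917/2328128446888 - 18079*√20993/1123924077808 ≈ 31.218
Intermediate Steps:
v = -928 (v = 58*(81 - 97) = 58*(-16) = -928)
-28970/v + 36158/(((-2507 + 6573)*(√(10455 + 10538) + 23513))) = -28970/(-928) + 36158/(((-2507 + 6573)*(√(10455 + 10538) + 23513))) = -28970*(-1/928) + 36158/((4066*(√20993 + 23513))) = 14485/464 + 36158/((4066*(23513 + √20993))) = 14485/464 + 36158/(95603858 + 4066*√20993)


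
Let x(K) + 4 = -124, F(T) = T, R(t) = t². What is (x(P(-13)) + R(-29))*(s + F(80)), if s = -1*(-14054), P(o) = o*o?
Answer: 10077542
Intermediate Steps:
P(o) = o²
x(K) = -128 (x(K) = -4 - 124 = -128)
s = 14054
(x(P(-13)) + R(-29))*(s + F(80)) = (-128 + (-29)²)*(14054 + 80) = (-128 + 841)*14134 = 713*14134 = 10077542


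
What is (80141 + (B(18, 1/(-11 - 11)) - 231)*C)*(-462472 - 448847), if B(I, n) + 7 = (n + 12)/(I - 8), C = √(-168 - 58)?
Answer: -73034015979 + 47476985943*I*√226/220 ≈ -7.3034e+10 + 3.2443e+9*I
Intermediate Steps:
C = I*√226 (C = √(-226) = I*√226 ≈ 15.033*I)
B(I, n) = -7 + (12 + n)/(-8 + I) (B(I, n) = -7 + (n + 12)/(I - 8) = -7 + (12 + n)/(-8 + I))
(80141 + (B(18, 1/(-11 - 11)) - 231)*C)*(-462472 - 448847) = (80141 + ((68 + 1/(-11 - 11) - 7*18)/(-8 + 18) - 231)*(I*√226))*(-462472 - 448847) = (80141 + ((68 + 1/(-22) - 126)/10 - 231)*(I*√226))*(-911319) = (80141 + ((68 - 1/22 - 126)/10 - 231)*(I*√226))*(-911319) = (80141 + ((⅒)*(-1277/22) - 231)*(I*√226))*(-911319) = (80141 + (-1277/220 - 231)*(I*√226))*(-911319) = (80141 - 52097*I*√226/220)*(-911319) = -73034015979 + 47476985943*I*√226/220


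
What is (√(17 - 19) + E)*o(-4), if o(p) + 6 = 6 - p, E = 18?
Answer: 72 + 4*I*√2 ≈ 72.0 + 5.6569*I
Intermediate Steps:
o(p) = -p (o(p) = -6 + (6 - p) = -p)
(√(17 - 19) + E)*o(-4) = (√(17 - 19) + 18)*(-1*(-4)) = (√(-2) + 18)*4 = (I*√2 + 18)*4 = (18 + I*√2)*4 = 72 + 4*I*√2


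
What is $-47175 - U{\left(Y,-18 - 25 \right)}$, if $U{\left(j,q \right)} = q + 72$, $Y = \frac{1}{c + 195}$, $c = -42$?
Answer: $-47204$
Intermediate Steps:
$Y = \frac{1}{153}$ ($Y = \frac{1}{-42 + 195} = \frac{1}{153} \approx 0.0065359$)
$U{\left(j,q \right)} = 72 + q$
$-47175 - U{\left(Y,-18 - 25 \right)} = -47175 - \left(72 - 43\right) = -47175 - 29 = -47204$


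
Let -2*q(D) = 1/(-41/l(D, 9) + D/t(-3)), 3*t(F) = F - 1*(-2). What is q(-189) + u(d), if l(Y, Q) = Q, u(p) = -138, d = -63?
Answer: -1397121/10124 ≈ -138.00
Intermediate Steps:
t(F) = ⅔ + F/3 (t(F) = (F - 1*(-2))/3 = (F + 2)/3 = (2 + F)/3 = ⅔ + F/3)
q(D) = -1/(2*(-41/9 - 3*D)) (q(D) = -1/(2*(-41/9 + D/(⅔ + (⅓)*(-3)))) = -1/(2*(-41*⅑ + D/(⅔ - 1))) = -1/(2*(-41/9 + D/(-⅓))) = -1/(2*(-41/9 + D*(-3))) = -1/(2*(-41/9 - 3*D)))
q(-189) + u(d) = 9/(2*(41 + 27*(-189))) - 138 = 9/(2*(41 - 5103)) - 138 = (9/2)/(-5062) - 138 = (9/2)*(-1/5062) - 138 = -9/10124 - 138 = -1397121/10124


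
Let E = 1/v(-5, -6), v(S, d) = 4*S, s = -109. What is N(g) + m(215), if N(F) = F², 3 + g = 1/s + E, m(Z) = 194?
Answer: 966441161/4752400 ≈ 203.36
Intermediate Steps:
E = -1/20 (E = 1/(4*(-5)) = 1/(-20) = -1/20 ≈ -0.050000)
g = -6669/2180 (g = -3 + (1/(-109) - 1/20) = -3 + (-1/109 - 1/20) = -3 - 129/2180 = -6669/2180 ≈ -3.0592)
N(g) + m(215) = (-6669/2180)² + 194 = 44475561/4752400 + 194 = 966441161/4752400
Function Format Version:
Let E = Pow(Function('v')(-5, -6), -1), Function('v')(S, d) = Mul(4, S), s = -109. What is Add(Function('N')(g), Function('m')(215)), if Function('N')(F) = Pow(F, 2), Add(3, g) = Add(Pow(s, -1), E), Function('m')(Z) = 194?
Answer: Rational(966441161, 4752400) ≈ 203.36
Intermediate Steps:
E = Rational(-1, 20) (E = Pow(Mul(4, -5), -1) = Pow(-20, -1) = Rational(-1, 20) ≈ -0.050000)
g = Rational(-6669, 2180) (g = Add(-3, Add(Pow(-109, -1), Rational(-1, 20))) = Add(-3, Add(Rational(-1, 109), Rational(-1, 20))) = Add(-3, Rational(-129, 2180)) = Rational(-6669, 2180) ≈ -3.0592)
Add(Function('N')(g), Function('m')(215)) = Add(Pow(Rational(-6669, 2180), 2), 194) = Add(Rational(44475561, 4752400), 194) = Rational(966441161, 4752400)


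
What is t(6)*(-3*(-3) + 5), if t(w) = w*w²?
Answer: 3024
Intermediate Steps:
t(w) = w³
t(6)*(-3*(-3) + 5) = 6³*(-3*(-3) + 5) = 216*(9 + 5) = 216*14 = 3024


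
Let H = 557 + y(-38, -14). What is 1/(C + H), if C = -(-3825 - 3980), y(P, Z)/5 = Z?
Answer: 1/8292 ≈ 0.00012060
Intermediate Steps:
y(P, Z) = 5*Z
H = 487 (H = 557 + 5*(-14) = 557 - 70 = 487)
C = 7805 (C = -1*(-7805) = 7805)
1/(C + H) = 1/(7805 + 487) = 1/8292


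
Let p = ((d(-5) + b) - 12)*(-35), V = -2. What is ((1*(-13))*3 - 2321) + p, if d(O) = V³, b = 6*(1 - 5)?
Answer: -820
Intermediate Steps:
b = -24 (b = 6*(-4) = -24)
d(O) = -8 (d(O) = (-2)³ = -8)
p = 1540 (p = ((-8 - 24) - 12)*(-35) = (-32 - 12)*(-35) = -44*(-35) = 1540)
((1*(-13))*3 - 2321) + p = ((1*(-13))*3 - 2321) + 1540 = (-13*3 - 2321) + 1540 = (-39 - 2321) + 1540 = -2360 + 1540 = -820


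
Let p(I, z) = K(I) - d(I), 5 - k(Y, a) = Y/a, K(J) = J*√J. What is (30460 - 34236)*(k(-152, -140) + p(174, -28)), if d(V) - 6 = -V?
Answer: -22720192/35 - 657024*√174 ≈ -9.3159e+6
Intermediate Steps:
d(V) = 6 - V
K(J) = J^(3/2)
k(Y, a) = 5 - Y/a
p(I, z) = -6 + I + I^(3/2) (p(I, z) = I^(3/2) - (6 - I) = I^(3/2) + (-6 + I) = -6 + I + I^(3/2))
(30460 - 34236)*(k(-152, -140) + p(174, -28)) = (30460 - 34236)*((5 - 1*(-152)/(-140)) + (-6 + 174 + 174^(3/2))) = -3776*((5 - 1*(-152)*(-1/140)) + (-6 + 174 + 174*√174)) = -3776*((5 - 38/35) + (168 + 174*√174)) = -3776*(137/35 + (168 + 174*√174)) = -3776*(6017/35 + 174*√174) = -22720192/35 - 657024*√174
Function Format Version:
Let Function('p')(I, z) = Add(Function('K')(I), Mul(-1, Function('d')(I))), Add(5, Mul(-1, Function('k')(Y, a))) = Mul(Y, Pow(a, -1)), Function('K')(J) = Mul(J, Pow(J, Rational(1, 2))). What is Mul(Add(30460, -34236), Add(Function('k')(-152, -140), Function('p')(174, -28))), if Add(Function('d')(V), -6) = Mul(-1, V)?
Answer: Add(Rational(-22720192, 35), Mul(-657024, Pow(174, Rational(1, 2)))) ≈ -9.3159e+6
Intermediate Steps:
Function('d')(V) = Add(6, Mul(-1, V))
Function('K')(J) = Pow(J, Rational(3, 2))
Function('k')(Y, a) = Add(5, Mul(-1, Y, Pow(a, -1))) (Function('k')(Y, a) = Add(5, Mul(-1, Mul(Y, Pow(a, -1)))) = Add(5, Mul(-1, Y, Pow(a, -1))))
Function('p')(I, z) = Add(-6, I, Pow(I, Rational(3, 2))) (Function('p')(I, z) = Add(Pow(I, Rational(3, 2)), Mul(-1, Add(6, Mul(-1, I)))) = Add(Pow(I, Rational(3, 2)), Add(-6, I)) = Add(-6, I, Pow(I, Rational(3, 2))))
Mul(Add(30460, -34236), Add(Function('k')(-152, -140), Function('p')(174, -28))) = Mul(Add(30460, -34236), Add(Add(5, Mul(-1, -152, Pow(-140, -1))), Add(-6, 174, Pow(174, Rational(3, 2))))) = Mul(-3776, Add(Add(5, Mul(-1, -152, Rational(-1, 140))), Add(-6, 174, Mul(174, Pow(174, Rational(1, 2)))))) = Mul(-3776, Add(Add(5, Rational(-38, 35)), Add(168, Mul(174, Pow(174, Rational(1, 2)))))) = Mul(-3776, Add(Rational(137, 35), Add(168, Mul(174, Pow(174, Rational(1, 2)))))) = Mul(-3776, Add(Rational(6017, 35), Mul(174, Pow(174, Rational(1, 2))))) = Add(Rational(-22720192, 35), Mul(-657024, Pow(174, Rational(1, 2))))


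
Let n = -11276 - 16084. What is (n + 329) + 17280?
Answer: -9751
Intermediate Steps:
n = -27360
(n + 329) + 17280 = (-27360 + 329) + 17280 = -27031 + 17280 = -9751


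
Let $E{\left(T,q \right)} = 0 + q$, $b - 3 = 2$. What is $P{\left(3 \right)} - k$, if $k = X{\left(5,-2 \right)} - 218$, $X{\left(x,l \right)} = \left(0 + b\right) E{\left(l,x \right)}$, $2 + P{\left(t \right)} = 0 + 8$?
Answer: $199$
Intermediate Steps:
$b = 5$ ($b = 3 + 2 = 5$)
$P{\left(t \right)} = 6$ ($P{\left(t \right)} = -2 + \left(0 + 8\right) = -2 + 8 = 6$)
$E{\left(T,q \right)} = q$
$X{\left(x,l \right)} = 5 x$ ($X{\left(x,l \right)} = \left(0 + 5\right) x = 5 x$)
$k = -193$ ($k = 5 \cdot 5 - 218 = 25 - 218 = -193$)
$P{\left(3 \right)} - k = 6 - -193 = 6 + 193 = 199$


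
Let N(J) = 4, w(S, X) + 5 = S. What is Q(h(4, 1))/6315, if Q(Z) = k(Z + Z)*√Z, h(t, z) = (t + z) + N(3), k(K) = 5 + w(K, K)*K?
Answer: 239/2105 ≈ 0.11354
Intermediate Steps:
w(S, X) = -5 + S
k(K) = 5 + K*(-5 + K) (k(K) = 5 + (-5 + K)*K = 5 + K*(-5 + K))
h(t, z) = 4 + t + z (h(t, z) = (t + z) + 4 = 4 + t + z)
Q(Z) = √Z*(5 + 2*Z*(-5 + 2*Z)) (Q(Z) = (5 + (Z + Z)*(-5 + (Z + Z)))*√Z = (5 + (2*Z)*(-5 + 2*Z))*√Z = (5 + 2*Z*(-5 + 2*Z))*√Z = √Z*(5 + 2*Z*(-5 + 2*Z)))
Q(h(4, 1))/6315 = (√(4 + 4 + 1)*(5 + 2*(4 + 4 + 1)*(-5 + 2*(4 + 4 + 1))))/6315 = (√9*(5 + 2*9*(-5 + 2*9)))*(1/6315) = (3*(5 + 2*9*(-5 + 18)))*(1/6315) = (3*(5 + 2*9*13))*(1/6315) = (3*(5 + 234))*(1/6315) = (3*239)*(1/6315) = 717*(1/6315) = 239/2105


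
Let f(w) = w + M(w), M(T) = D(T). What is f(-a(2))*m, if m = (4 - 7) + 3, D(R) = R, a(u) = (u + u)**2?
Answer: 0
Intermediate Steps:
a(u) = 4*u**2 (a(u) = (2*u)**2 = 4*u**2)
m = 0 (m = -3 + 3 = 0)
M(T) = T
f(w) = 2*w (f(w) = w + w = 2*w)
f(-a(2))*m = (2*(-4*2**2))*0 = (2*(-4*4))*0 = (2*(-1*16))*0 = (2*(-16))*0 = -32*0 = 0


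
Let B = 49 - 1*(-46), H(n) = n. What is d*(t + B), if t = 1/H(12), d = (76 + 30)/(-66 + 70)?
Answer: 60473/24 ≈ 2519.7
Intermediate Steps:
B = 95 (B = 49 + 46 = 95)
d = 53/2 (d = 106/4 = 106*(1/4) = 53/2 ≈ 26.500)
t = 1/12 ≈ 0.083333
d*(t + B) = 53*(1/12 + 95)/2 = (53/2)*(1141/12) = 60473/24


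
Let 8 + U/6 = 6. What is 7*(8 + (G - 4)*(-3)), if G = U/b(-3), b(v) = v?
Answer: 56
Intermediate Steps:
U = -12 (U = -48 + 6*6 = -48 + 36 = -12)
G = 4 (G = -12/(-3) = -12*(-⅓) = 4)
7*(8 + (G - 4)*(-3)) = 7*(8 + (4 - 4)*(-3)) = 7*(8 + 0*(-3)) = 7*(8 + 0) = 7*8 = 56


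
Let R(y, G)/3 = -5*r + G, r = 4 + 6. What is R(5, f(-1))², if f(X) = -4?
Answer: 26244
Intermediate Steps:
r = 10
R(y, G) = -150 + 3*G (R(y, G) = 3*(-5*10 + G) = 3*(-50 + G) = -150 + 3*G)
R(5, f(-1))² = (-150 + 3*(-4))² = (-150 - 12)² = (-162)² = 26244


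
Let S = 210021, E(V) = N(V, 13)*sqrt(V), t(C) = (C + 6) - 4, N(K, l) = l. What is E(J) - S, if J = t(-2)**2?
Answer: -210021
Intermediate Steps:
t(C) = 2 + C (t(C) = (6 + C) - 4 = 2 + C)
J = 0 (J = (2 - 2)**2 = 0**2 = 0)
E(V) = 13*sqrt(V)
E(J) - S = 13*sqrt(0) - 1*210021 = 13*0 - 210021 = 0 - 210021 = -210021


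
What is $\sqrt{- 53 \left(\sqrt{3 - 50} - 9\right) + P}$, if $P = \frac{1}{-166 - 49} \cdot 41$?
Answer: $\frac{\sqrt{22040510 - 2449925 i \sqrt{47}}}{215} \approx 23.198 - 7.8315 i$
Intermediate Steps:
$P = - \frac{41}{215}$ ($P = \frac{1}{-215} \cdot 41 = \left(- \frac{1}{215}\right) 41 = - \frac{41}{215} \approx -0.1907$)
$\sqrt{- 53 \left(\sqrt{3 - 50} - 9\right) + P} = \sqrt{- 53 \left(\sqrt{3 - 50} - 9\right) - \frac{41}{215}} = \sqrt{- 53 \left(\sqrt{-47} - 9\right) - \frac{41}{215}} = \sqrt{- 53 \left(i \sqrt{47} - 9\right) - \frac{41}{215}} = \sqrt{- 53 \left(-9 + i \sqrt{47}\right) - \frac{41}{215}} = \sqrt{\left(477 - 53 i \sqrt{47}\right) - \frac{41}{215}} = \sqrt{\frac{102514}{215} - 53 i \sqrt{47}}$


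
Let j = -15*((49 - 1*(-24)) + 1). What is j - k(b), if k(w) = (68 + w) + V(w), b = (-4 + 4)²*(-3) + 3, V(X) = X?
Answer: -1184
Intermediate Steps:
j = -1110 (j = -15*((49 + 24) + 1) = -15*(73 + 1) = -15*74 = -1110)
b = 3 (b = 0²*(-3) + 3 = 0*(-3) + 3 = 0 + 3 = 3)
k(w) = 68 + 2*w (k(w) = (68 + w) + w = 68 + 2*w)
j - k(b) = -1110 - (68 + 2*3) = -1110 - (68 + 6) = -1110 - 1*74 = -1110 - 74 = -1184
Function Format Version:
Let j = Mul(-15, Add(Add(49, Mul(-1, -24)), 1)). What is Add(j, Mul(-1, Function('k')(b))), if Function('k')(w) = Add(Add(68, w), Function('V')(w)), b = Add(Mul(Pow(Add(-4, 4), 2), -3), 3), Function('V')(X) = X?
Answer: -1184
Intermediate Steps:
j = -1110 (j = Mul(-15, Add(Add(49, 24), 1)) = Mul(-15, Add(73, 1)) = Mul(-15, 74) = -1110)
b = 3 (b = Add(Mul(Pow(0, 2), -3), 3) = Add(Mul(0, -3), 3) = Add(0, 3) = 3)
Function('k')(w) = Add(68, Mul(2, w)) (Function('k')(w) = Add(Add(68, w), w) = Add(68, Mul(2, w)))
Add(j, Mul(-1, Function('k')(b))) = Add(-1110, Mul(-1, Add(68, Mul(2, 3)))) = Add(-1110, Mul(-1, Add(68, 6))) = Add(-1110, Mul(-1, 74)) = Add(-1110, -74) = -1184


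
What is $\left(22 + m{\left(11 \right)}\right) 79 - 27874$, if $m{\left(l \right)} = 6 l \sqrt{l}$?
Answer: $-26136 + 5214 \sqrt{11} \approx -8843.1$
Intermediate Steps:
$m{\left(l \right)} = 6 l^{\frac{3}{2}}$
$\left(22 + m{\left(11 \right)}\right) 79 - 27874 = \left(22 + 6 \cdot 11^{\frac{3}{2}}\right) 79 - 27874 = \left(22 + 6 \cdot 11 \sqrt{11}\right) 79 - 27874 = \left(22 + 66 \sqrt{11}\right) 79 - 27874 = \left(1738 + 5214 \sqrt{11}\right) - 27874 = -26136 + 5214 \sqrt{11}$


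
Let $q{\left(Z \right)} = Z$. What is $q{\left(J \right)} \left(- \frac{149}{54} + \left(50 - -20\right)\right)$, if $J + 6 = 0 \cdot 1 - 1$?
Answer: $- \frac{25417}{54} \approx -470.69$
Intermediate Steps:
$J = -7$ ($J = -6 + \left(0 \cdot 1 - 1\right) = -6 + \left(0 - 1\right) = -6 - 1 = -7$)
$q{\left(J \right)} \left(- \frac{149}{54} + \left(50 - -20\right)\right) = - 7 \left(- \frac{149}{54} + \left(50 - -20\right)\right) = - 7 \left(\left(-149\right) \frac{1}{54} + \left(50 + 20\right)\right) = - 7 \left(- \frac{149}{54} + 70\right) = \left(-7\right) \frac{3631}{54} = - \frac{25417}{54}$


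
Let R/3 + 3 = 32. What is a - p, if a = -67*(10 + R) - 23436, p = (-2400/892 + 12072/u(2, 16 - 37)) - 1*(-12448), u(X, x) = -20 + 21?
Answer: -12142865/223 ≈ -54452.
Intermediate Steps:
R = 87 (R = -9 + 3*32 = -9 + 96 = 87)
u(X, x) = 1
p = 5467360/223 (p = (-2400/892 + 12072/1) - 1*(-12448) = (-2400*1/892 + 12072*1) + 12448 = (-600/223 + 12072) + 12448 = 2691456/223 + 12448 = 5467360/223 ≈ 24517.)
a = -29935 (a = -67*(10 + 87) - 23436 = -67*97 - 23436 = -6499 - 23436 = -29935)
a - p = -29935 - 1*5467360/223 = -29935 - 5467360/223 = -12142865/223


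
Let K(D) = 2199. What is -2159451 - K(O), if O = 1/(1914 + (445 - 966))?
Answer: -2161650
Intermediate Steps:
O = 1/1393 (O = 1/(1914 - 521) = 1/1393 ≈ 0.00071787)
-2159451 - K(O) = -2159451 - 1*2199 = -2159451 - 2199 = -2161650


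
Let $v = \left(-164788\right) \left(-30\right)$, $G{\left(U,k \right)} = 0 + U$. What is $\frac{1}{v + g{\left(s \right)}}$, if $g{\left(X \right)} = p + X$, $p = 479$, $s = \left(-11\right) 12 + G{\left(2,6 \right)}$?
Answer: $\frac{1}{4943989} \approx 2.0227 \cdot 10^{-7}$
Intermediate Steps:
$G{\left(U,k \right)} = U$
$s = -130$ ($s = \left(-11\right) 12 + 2 = -132 + 2 = -130$)
$v = 4943640$
$g{\left(X \right)} = 479 + X$
$\frac{1}{v + g{\left(s \right)}} = \frac{1}{4943640 + \left(479 - 130\right)} = \frac{1}{4943640 + 349} = \frac{1}{4943989}$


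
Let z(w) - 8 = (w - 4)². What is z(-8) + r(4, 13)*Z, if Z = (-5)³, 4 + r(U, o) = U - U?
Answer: 652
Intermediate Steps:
r(U, o) = -4 (r(U, o) = -4 + (U - U) = -4 + 0 = -4)
z(w) = 8 + (-4 + w)² (z(w) = 8 + (w - 4)² = 8 + (-4 + w)²)
Z = -125
z(-8) + r(4, 13)*Z = (8 + (-4 - 8)²) - 4*(-125) = (8 + (-12)²) + 500 = (8 + 144) + 500 = 152 + 500 = 652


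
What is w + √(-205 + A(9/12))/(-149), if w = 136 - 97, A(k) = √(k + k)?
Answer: 39 - √(-820 + 2*√6)/298 ≈ 39.0 - 0.095805*I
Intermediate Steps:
A(k) = √2*√k (A(k) = √(2*k) = √2*√k)
w = 39
w + √(-205 + A(9/12))/(-149) = 39 + √(-205 + √2*√(9/12))/(-149) = 39 - √(-205 + √2*√(9*(1/12)))/149 = 39 - √(-205 + √2*√(¾))/149 = 39 - √(-205 + √2*(√3/2))/149 = 39 - √(-205 + √6/2)/149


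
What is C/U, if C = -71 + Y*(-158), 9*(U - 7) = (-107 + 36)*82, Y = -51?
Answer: -71883/5759 ≈ -12.482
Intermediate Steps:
U = -5759/9 (U = 7 + ((-107 + 36)*82)/9 = 7 + (-71*82)/9 = 7 + (⅑)*(-5822) = 7 - 5822/9 = -5759/9 ≈ -639.89)
C = 7987 (C = -71 - 51*(-158) = -71 + 8058 = 7987)
C/U = 7987/(-5759/9) = 7987*(-9/5759) = -71883/5759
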